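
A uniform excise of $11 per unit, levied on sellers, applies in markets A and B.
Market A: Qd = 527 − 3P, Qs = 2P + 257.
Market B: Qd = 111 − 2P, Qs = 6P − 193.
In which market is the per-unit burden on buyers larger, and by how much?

Market A: pre-tax P* = $54, Q* = 365; post-tax Q = 351.8; per-unit burden on buyers = $4.4.
Market B: pre-tax P* = $38, Q* = 35; post-tax Q = 18.5; per-unit burden on buyers = $8.25.
Difference: $4.4 vs $8.25 → market B is larger by $3.85.

Market B, by $3.85.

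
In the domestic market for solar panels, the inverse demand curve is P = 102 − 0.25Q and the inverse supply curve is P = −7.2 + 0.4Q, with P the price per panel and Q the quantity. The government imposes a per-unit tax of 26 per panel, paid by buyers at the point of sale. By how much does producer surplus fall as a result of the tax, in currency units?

Producer surplus falls by 2368.

Rewrite in direct form: Qd = 408 − 4P and Qs = 2.5P + 18.
Before the tax: set 408 − 4P = 2.5P + 18 → P* = 60, Q* = 168.
With the tax collected from buyers, demand (in seller-price terms) shifts: Qd = 408 − 4(P + 26).
New equilibrium: buyers pay 70, producers receive 44, Q = 128. (Wedge: Pb − Ps = 26.)
ΔPS is the trapezoid between Q = 128 and Q = 168 of height 16: ½ · (168 + 128) · 16 = 2368.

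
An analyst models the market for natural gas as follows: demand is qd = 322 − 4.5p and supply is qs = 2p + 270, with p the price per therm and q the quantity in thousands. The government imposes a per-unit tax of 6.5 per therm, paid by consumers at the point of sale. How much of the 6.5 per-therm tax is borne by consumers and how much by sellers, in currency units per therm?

Consumers bear 2 per therm; sellers bear 4.5 per therm.

Without the tax, 322 − 4.5p = 2p + 270 gives 6.5p = 52, so p* = 8 and q* = 286.
With the tax collected from consumers, demand (in seller-price terms) shifts: qd = 322 − 4.5(p + 6.5).
New equilibrium: consumers pay 10, sellers receive 3.5, q = 277. (Wedge: pb − ps = 6.5.)
Burden on consumers: 2; on sellers: 4.5. (They sum to 6.5.)
The less price-elastic side of the market bears the larger share of a per-unit tax.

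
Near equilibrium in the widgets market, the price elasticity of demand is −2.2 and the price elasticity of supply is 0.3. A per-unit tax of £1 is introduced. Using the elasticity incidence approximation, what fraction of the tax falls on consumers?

Consumers' share ≈ 0.12.

Incidence ratio: consumers' share ≈ εs / (εs + |εd|) = 0.3 / (0.3 + 2.2) = 0.12.
Supply is the less elastic side, so consumers bear the smaller share.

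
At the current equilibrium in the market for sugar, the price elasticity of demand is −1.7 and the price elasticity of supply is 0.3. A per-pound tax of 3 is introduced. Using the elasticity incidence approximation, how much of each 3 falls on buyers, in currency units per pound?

Buyers bear ≈ 0.45 per pound.

Incidence ratio: buyers' share ≈ εs / (εs + |εd|) = 0.3 / (0.3 + 1.7) = 0.15.
So buyers bear ≈ 0.15 × 3 = 0.45; sellers bear 2.55.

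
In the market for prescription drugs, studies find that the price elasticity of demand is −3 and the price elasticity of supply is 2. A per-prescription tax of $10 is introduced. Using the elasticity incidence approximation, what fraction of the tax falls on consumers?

Consumers' share ≈ 0.4.

Incidence ratio: consumers' share ≈ εs / (εs + |εd|) = 2 / (2 + 3) = 0.4.
Supply is the less elastic side, so consumers bear the smaller share.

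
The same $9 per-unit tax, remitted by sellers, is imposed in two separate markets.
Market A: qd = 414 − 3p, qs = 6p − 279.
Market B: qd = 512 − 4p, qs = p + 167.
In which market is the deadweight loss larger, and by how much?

Market A, by $48.6.

Market A: pre-tax p* = $77, q* = 183; post-tax q = 165; deadweight loss = $81.
Market B: pre-tax p* = $69, q* = 236; post-tax q = 228.8; deadweight loss = $32.4.
Difference: $81 vs $32.4 → market A is larger by $48.6.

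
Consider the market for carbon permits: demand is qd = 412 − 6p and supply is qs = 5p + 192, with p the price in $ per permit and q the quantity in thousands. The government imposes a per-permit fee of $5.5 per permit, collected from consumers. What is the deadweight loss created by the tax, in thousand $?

Before the tax: set 412 − 6p = 5p + 192 → p* = $20, q* = 292.
With the tax collected from consumers, demand (in seller-price terms) shifts: qd = 412 − 6(p + 5.5).
New equilibrium: consumers pay $22.5, sellers receive $17, q = 277. (Wedge: pb − ps = 5.5.)
Quantity falls by |ΔQ| = |292 − 277| = 15.
DWL = ½ · t · |ΔQ| = ½ · 5.5 · 15 = $41.25.

Deadweight loss = $41.25 thousand.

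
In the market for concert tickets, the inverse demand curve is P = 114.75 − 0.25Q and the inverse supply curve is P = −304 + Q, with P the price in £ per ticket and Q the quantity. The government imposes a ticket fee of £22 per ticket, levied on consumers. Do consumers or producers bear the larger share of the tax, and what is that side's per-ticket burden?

Producers bear the larger share: £17.6 per ticket.

Rewrite in direct form: Qd = 459 − 4P and Qs = P + 304.
Before the tax: set 459 − 4P = P + 304 → P* = £31, Q* = 335.
With the tax collected from consumers, demand (in seller-price terms) shifts: Qd = 459 − 4(P + 22).
Solving gives Q = 317.4 with consumers paying £35.4 and producers receiving £13.4 (the £22 wedge).
Per-ticket burden: consumers £4.4, producers £17.6.
Producers take the larger share because supply is less price-elastic here (demand slope 4 vs supply slope 1).
The less price-elastic side of the market bears the larger share of a per-unit tax.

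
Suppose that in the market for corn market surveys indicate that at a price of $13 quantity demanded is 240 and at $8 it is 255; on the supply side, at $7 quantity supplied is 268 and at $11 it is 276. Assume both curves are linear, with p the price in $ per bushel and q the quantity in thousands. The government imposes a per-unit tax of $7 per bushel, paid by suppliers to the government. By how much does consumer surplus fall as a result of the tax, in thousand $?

Demand slope: (255 − 240)/(8 − 13) = -3, so qd = 279 − 3p.
Supply slope: (276 − 268)/(11 − 7) = 2, so qs = 2p + 254.
Before the tax: set 279 − 3p = 2p + 254 → p* = $5, q* = 264.
With the tax collected from suppliers, supply shifts: qs = 2(p − 7) + 254.
New equilibrium: buyers pay $7.8, suppliers receive $0.8, q = 255.6. (Wedge: pb − ps = 7.)
ΔCS is the trapezoid between Q = 255.6 and Q = 264 of height $2.8: ½ · (264 + 255.6) · 2.8 = $727.44.

Consumer surplus falls by $727.44 thousand.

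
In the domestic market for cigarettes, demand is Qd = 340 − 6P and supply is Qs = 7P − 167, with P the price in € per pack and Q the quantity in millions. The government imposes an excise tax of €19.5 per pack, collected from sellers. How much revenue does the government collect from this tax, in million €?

Without the tax, 340 − 6P = 7P − 167 gives 13P = 507, so P* = €39 and Q* = 106.
With the tax collected from sellers, supply shifts: Qs = 7(P − 19.5) − 167.
Solving gives Q = 43 with buyers paying €49.5 and sellers receiving €30 (the €19.5 wedge).
Revenue = t · Q = 19.5 · 43 = €838.5.

Tax revenue = €838.5 million.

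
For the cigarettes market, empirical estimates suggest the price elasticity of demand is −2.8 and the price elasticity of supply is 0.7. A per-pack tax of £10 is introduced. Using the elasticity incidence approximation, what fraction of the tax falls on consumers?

Consumers' share ≈ 0.2.

Incidence ratio: consumers' share ≈ εs / (εs + |εd|) = 0.7 / (0.7 + 2.8) = 0.2.
Supply is the less elastic side, so consumers bear the smaller share.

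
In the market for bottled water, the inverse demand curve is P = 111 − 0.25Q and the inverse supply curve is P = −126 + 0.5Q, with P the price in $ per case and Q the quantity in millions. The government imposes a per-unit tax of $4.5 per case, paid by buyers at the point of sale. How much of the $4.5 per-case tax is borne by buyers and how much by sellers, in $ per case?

Buyers bear $1.5 per case; sellers bear $3 per case.

Rewrite in direct form: Qd = 444 − 4P and Qs = 2P + 252.
Without the tax, 444 − 4P = 2P + 252 gives 6P = 192, so P* = $32 and Q* = 316.
With the tax collected from buyers, demand (in seller-price terms) shifts: Qd = 444 − 4(P + 4.5).
New equilibrium: buyers pay $33.5, sellers receive $29, Q = 310. (Wedge: Pb − Ps = 4.5.)
Burden on buyers: $1.5; on sellers: $3. (They sum to $4.5.)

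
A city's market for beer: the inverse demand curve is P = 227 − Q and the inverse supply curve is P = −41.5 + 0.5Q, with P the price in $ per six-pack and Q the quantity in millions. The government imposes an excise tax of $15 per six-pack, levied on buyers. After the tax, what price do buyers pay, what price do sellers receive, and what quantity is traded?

Inverting to Q(P) form: Qd = 227 − P; Qs = 2P + 83.
Before the tax: set 227 − P = 2P + 83 → P* = $48, Q* = 179.
With the tax collected from buyers, demand (in seller-price terms) shifts: Qd = 227 − (P + 15).
New equilibrium: buyers pay $58, sellers receive $43, Q = 169. (Wedge: Pb − Ps = 15.)

Buyers pay $58; sellers receive $43; quantity = 169.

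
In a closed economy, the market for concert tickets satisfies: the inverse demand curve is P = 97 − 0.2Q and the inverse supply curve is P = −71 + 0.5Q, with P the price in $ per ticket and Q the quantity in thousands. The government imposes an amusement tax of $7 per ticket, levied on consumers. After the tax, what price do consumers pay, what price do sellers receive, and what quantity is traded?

Consumers pay $51; sellers receive $44; quantity = 230.

Rewrite in direct form: Qd = 485 − 5P and Qs = 2P + 142.
Before the tax: set 485 − 5P = 2P + 142 → P* = $49, Q* = 240.
With the tax collected from consumers, demand (in seller-price terms) shifts: Qd = 485 − 5(P + 7).
New equilibrium: consumers pay $51, sellers receive $44, Q = 230. (Wedge: Pb − Ps = 7.)
The less price-elastic side of the market bears the larger share of a per-unit tax.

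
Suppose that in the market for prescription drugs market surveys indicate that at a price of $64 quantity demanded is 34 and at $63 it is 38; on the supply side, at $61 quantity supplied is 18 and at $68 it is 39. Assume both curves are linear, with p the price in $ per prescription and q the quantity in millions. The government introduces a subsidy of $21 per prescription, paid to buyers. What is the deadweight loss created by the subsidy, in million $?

Deadweight loss = $378 million.

Demand slope: (38 − 34)/(63 − 64) = -4, so qd = 290 − 4p.
Supply slope: (39 − 18)/(68 − 61) = 3, so qs = 3p − 165.
Before the subsidy: set 290 − 4p = 3p − 165 → p* = $65, q* = 30.
With a per-unit subsidy paid to buyers, each effectively pays p − 21, so demand becomes qd = 290 − 4(p − 21).
New equilibrium: buyers pay $56, sellers receive $77, q = 66. (Wedge: pb − ps = −21.)
Quantity rises by |ΔQ| = |30 − 66| = 36.
DWL = ½ · t · |ΔQ| = ½ · 21 · 36 = $378.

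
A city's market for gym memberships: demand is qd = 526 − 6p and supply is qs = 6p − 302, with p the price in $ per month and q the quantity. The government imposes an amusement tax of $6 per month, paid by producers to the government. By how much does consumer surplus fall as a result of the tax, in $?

Consumer surplus falls by $309.

Without the tax, 526 − 6p = 6p − 302 gives 12p = 828, so p* = $69 and q* = 112.
With the tax collected from producers, supply shifts: qs = 6(p − 6) − 302.
Solving gives q = 94 with buyers paying $72 and producers receiving $66 (the $6 wedge).
ΔCS is the trapezoid between Q = 94 and Q = 112 of height $3: ½ · (112 + 94) · 3 = $309.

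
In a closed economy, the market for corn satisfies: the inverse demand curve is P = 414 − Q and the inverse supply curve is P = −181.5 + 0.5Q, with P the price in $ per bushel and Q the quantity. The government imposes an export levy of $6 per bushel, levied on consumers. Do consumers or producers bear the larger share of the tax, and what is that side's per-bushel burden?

Consumers bear the larger share: $4 per bushel.

Inverting to Q(P) form: Qd = 414 − P; Qs = 2P + 363.
Before the tax: set 414 − P = 2P + 363 → P* = $17, Q* = 397.
With the tax collected from consumers, demand (in seller-price terms) shifts: Qd = 414 − (P + 6).
New equilibrium: consumers pay $21, producers receive $15, Q = 393. (Wedge: Pb − Ps = 6.)
Per-bushel burden: consumers $4, producers $2.
Consumers take the larger share because demand is less price-elastic here (demand slope 1 vs supply slope 2).
The less price-elastic side of the market bears the larger share of a per-unit tax.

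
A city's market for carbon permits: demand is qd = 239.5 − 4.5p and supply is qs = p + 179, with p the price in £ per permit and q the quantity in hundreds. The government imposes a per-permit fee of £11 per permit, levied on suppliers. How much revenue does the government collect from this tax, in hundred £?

Before the tax: set 239.5 − 4.5p = p + 179 → p* = £11, q* = 190.
With the tax collected from suppliers, supply shifts: qs = (p − 11) + 179.
New equilibrium: buyers pay £13, suppliers receive £2, q = 181. (Wedge: pb − ps = 11.)
Revenue = t · Q = 11 · 181 = £1991.

Tax revenue = £1991 hundred.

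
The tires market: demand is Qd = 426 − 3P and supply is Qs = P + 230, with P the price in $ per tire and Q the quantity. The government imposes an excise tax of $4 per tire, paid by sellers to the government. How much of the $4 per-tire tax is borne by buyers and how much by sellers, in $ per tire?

Buyers bear $1 per tire; sellers bear $3 per tire.

Without the tax, 426 − 3P = P + 230 gives 4P = 196, so P* = $49 and Q* = 279.
With the tax collected from sellers, supply shifts: Qs = (P − 4) + 230.
Solving gives Q = 276 with buyers paying $50 and sellers receiving $46 (the $4 wedge).
Burden on buyers: $1; on sellers: $3. (They sum to $4.)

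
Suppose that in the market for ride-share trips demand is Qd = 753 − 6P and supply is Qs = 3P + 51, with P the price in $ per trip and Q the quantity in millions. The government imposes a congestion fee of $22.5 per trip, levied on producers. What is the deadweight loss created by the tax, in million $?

Deadweight loss = $506.25 million.

Before the tax: set 753 − 6P = 3P + 51 → P* = $78, Q* = 285.
With the tax collected from producers, supply shifts: Qs = 3(P − 22.5) + 51.
New equilibrium: consumers pay $85.5, producers receive $63, Q = 240. (Wedge: Pb − Ps = 22.5.)
Quantity falls by |ΔQ| = |285 − 240| = 45.
DWL = ½ · t · |ΔQ| = ½ · 22.5 · 45 = $506.25.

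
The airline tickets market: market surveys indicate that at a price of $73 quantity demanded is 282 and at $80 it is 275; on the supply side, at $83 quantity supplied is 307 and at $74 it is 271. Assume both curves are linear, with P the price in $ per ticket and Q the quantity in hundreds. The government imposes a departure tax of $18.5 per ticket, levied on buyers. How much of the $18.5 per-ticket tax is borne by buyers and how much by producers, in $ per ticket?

Demand slope: (275 − 282)/(80 − 73) = -1, so Qd = 355 − P.
Supply slope: (271 − 307)/(74 − 83) = 4, so Qs = 4P − 25.
Before the tax: set 355 − P = 4P − 25 → P* = $76, Q* = 279.
With the tax collected from buyers, demand (in seller-price terms) shifts: Qd = 355 − (P + 18.5).
New equilibrium: buyers pay $90.8, producers receive $72.3, Q = 264.2. (Wedge: Pb − Ps = 18.5.)
Burden on buyers: $14.8; on producers: $3.7. (They sum to $18.5.)

Buyers bear $14.8 per ticket; producers bear $3.7 per ticket.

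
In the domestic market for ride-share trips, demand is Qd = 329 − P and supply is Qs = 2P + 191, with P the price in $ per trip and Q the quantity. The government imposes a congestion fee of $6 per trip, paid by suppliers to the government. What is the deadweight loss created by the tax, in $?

Deadweight loss = $12.

Before the tax: set 329 − P = 2P + 191 → P* = $46, Q* = 283.
With the tax collected from suppliers, supply shifts: Qs = 2(P − 6) + 191.
Solving gives Q = 279 with buyers paying $50 and suppliers receiving $44 (the $6 wedge).
Quantity falls by |ΔQ| = |283 − 279| = 4.
DWL = ½ · t · |ΔQ| = ½ · 6 · 4 = $12.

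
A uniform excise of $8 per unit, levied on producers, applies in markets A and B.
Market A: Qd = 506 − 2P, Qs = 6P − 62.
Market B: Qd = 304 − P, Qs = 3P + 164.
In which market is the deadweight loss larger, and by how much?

Market A, by $24.

Market A: pre-tax P* = $71, Q* = 364; post-tax Q = 352; deadweight loss = $48.
Market B: pre-tax P* = $35, Q* = 269; post-tax Q = 263; deadweight loss = $24.
Difference: $48 vs $24 → market A is larger by $24.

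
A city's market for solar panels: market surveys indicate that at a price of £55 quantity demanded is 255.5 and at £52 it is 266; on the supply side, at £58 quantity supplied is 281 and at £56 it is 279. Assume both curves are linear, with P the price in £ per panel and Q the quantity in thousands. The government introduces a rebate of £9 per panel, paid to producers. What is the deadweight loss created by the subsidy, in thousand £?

Deadweight loss = £31.5 thousand.

Demand slope: (266 − 255.5)/(52 − 55) = -3.5, so Qd = 448 − 3.5P.
Supply slope: (279 − 281)/(56 − 58) = 1, so Qs = P + 223.
Before the subsidy: set 448 − 3.5P = P + 223 → P* = £50, Q* = 273.
With a per-unit subsidy paid to producers, each receives P + 9 per unit sold, so supply becomes Qs = (P + 9) + 223.
Solving gives Q = 280 with consumers paying £48 and producers receiving £57 (the £9 wedge).
Quantity rises by |ΔQ| = |273 − 280| = 7.
DWL = ½ · t · |ΔQ| = ½ · 9 · 7 = £31.5.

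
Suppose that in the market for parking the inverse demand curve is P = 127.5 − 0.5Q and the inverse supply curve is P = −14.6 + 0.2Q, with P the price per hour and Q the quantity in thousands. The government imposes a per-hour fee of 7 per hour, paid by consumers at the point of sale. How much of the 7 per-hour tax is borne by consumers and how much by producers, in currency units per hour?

Rewrite in direct form: Qd = 255 − 2P and Qs = 5P + 73.
Without the tax, 255 − 2P = 5P + 73 gives 7P = 182, so P* = 26 and Q* = 203.
With the tax collected from consumers, demand (in seller-price terms) shifts: Qd = 255 − 2(P + 7).
Solving gives Q = 193 with consumers paying 31 and producers receiving 24 (the 7 wedge).
Burden on consumers: 5; on producers: 2. (They sum to 7.)

Consumers bear 5 per hour; producers bear 2 per hour.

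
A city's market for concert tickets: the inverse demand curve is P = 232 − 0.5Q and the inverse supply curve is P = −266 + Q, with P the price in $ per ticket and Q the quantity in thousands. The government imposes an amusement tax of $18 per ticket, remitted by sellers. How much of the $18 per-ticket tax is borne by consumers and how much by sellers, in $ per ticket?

Inverting to Q(P) form: Qd = 464 − 2P; Qs = P + 266.
Without the tax, 464 − 2P = P + 266 gives 3P = 198, so P* = $66 and Q* = 332.
With the tax collected from sellers, supply shifts: Qs = (P − 18) + 266.
Solving gives Q = 320 with consumers paying $72 and sellers receiving $54 (the $18 wedge).
Burden on consumers: $6; on sellers: $12. (They sum to $18.)

Consumers bear $6 per ticket; sellers bear $12 per ticket.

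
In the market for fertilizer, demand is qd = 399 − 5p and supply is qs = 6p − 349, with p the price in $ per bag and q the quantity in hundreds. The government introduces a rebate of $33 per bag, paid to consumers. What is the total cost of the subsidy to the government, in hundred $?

Government outlay = $4917 hundred.

Before the subsidy: set 399 − 5p = 6p − 349 → p* = $68, q* = 59.
With a per-unit subsidy paid to consumers, each effectively pays p − 33, so demand becomes qd = 399 − 5(p − 33).
Solving gives q = 149 with consumers paying $50 and suppliers receiving $83 (the $33 wedge).
Outlay = t · Q = 33 · 149 = $4917.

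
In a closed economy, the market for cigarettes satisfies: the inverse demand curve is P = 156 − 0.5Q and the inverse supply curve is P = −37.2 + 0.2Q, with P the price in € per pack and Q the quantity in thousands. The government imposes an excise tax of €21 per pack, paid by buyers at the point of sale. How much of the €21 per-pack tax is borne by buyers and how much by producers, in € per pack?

Inverting to Q(P) form: Qd = 312 − 2P; Qs = 5P + 186.
Before the tax: set 312 − 2P = 5P + 186 → P* = €18, Q* = 276.
With the tax collected from buyers, demand (in seller-price terms) shifts: Qd = 312 − 2(P + 21).
Solving gives Q = 246 with buyers paying €33 and producers receiving €12 (the €21 wedge).
Burden on buyers: €15; on producers: €6. (They sum to €21.)
The less price-elastic side of the market bears the larger share of a per-unit tax.

Buyers bear €15 per pack; producers bear €6 per pack.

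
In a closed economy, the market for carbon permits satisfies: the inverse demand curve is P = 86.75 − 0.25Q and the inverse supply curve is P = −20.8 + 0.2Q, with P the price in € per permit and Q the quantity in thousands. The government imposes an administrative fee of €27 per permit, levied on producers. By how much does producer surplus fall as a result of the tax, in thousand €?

Inverting to Q(P) form: Qd = 347 − 4P; Qs = 5P + 104.
Without the tax, 347 − 4P = 5P + 104 gives 9P = 243, so P* = €27 and Q* = 239.
With the tax collected from producers, supply shifts: Qs = 5(P − 27) + 104.
New equilibrium: buyers pay €42, producers receive €15, Q = 179. (Wedge: Pb − Ps = 27.)
ΔPS is the trapezoid between Q = 179 and Q = 239 of height €12: ½ · (239 + 179) · 12 = €2508.

Producer surplus falls by €2508 thousand.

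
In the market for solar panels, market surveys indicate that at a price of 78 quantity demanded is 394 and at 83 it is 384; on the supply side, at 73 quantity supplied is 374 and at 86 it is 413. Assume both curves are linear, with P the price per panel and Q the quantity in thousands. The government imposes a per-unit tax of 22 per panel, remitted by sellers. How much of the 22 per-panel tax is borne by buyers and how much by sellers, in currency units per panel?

Buyers bear 13.2 per panel; sellers bear 8.8 per panel.

Demand slope: (384 − 394)/(83 − 78) = -2, so Qd = 550 − 2P.
Supply slope: (413 − 374)/(86 − 73) = 3, so Qs = 3P + 155.
Without the tax, 550 − 2P = 3P + 155 gives 5P = 395, so P* = 79 and Q* = 392.
With the tax collected from sellers, supply shifts: Qs = 3(P − 22) + 155.
Solving gives Q = 365.6 with buyers paying 92.2 and sellers receiving 70.2 (the 22 wedge).
Burden on buyers: 13.2; on sellers: 8.8. (They sum to 22.)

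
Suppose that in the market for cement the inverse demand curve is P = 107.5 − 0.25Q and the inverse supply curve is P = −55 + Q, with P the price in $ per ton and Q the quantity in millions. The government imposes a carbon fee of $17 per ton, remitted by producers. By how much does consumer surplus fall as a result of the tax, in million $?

Consumer surplus falls by $418.88 million.

Rewrite in direct form: Qd = 430 − 4P and Qs = P + 55.
Without the tax, 430 − 4P = P + 55 gives 5P = 375, so P* = $75 and Q* = 130.
With the tax collected from producers, supply shifts: Qs = (P − 17) + 55.
New equilibrium: consumers pay $78.4, producers receive $61.4, Q = 116.4. (Wedge: Pb − Ps = 17.)
ΔCS is the trapezoid between Q = 116.4 and Q = 130 of height $3.4: ½ · (130 + 116.4) · 3.4 = $418.88.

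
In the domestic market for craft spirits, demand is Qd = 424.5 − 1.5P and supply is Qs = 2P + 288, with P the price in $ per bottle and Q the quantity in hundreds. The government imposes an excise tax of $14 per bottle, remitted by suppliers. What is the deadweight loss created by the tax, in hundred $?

Deadweight loss = $84 hundred.

Without the tax, 424.5 − 1.5P = 2P + 288 gives 3.5P = 136.5, so P* = $39 and Q* = 366.
With the tax collected from suppliers, supply shifts: Qs = 2(P − 14) + 288.
Solving gives Q = 354 with consumers paying $47 and suppliers receiving $33 (the $14 wedge).
Quantity falls by |ΔQ| = |366 − 354| = 12.
DWL = ½ · t · |ΔQ| = ½ · 14 · 12 = $84.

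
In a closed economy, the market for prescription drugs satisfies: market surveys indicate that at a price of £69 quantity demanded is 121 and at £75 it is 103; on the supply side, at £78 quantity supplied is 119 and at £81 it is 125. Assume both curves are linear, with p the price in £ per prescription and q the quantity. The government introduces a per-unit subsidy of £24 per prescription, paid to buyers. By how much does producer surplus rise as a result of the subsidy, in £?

Demand slope: (103 − 121)/(75 − 69) = -3, so qd = 328 − 3p.
Supply slope: (125 − 119)/(81 − 78) = 2, so qs = 2p − 37.
Without the subsidy, 328 − 3p = 2p − 37 gives 5p = 365, so p* = £73 and q* = 109.
With a per-unit subsidy paid to buyers, each effectively pays p − 24, so demand becomes qd = 328 − 3(p − 24).
Solving gives q = 137.8 with buyers paying £63.4 and producers receiving £87.4 (the £24 wedge).
ΔPS is the trapezoid between Q = 137.8 and Q = 109 of height £14.4: ½ · (109 + 137.8) · 14.4 = £1776.96.

Producer surplus rises by £1776.96.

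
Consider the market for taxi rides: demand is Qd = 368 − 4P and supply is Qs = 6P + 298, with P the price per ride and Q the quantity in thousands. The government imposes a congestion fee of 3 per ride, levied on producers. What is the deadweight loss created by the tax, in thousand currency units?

Deadweight loss = 10.8 thousand.

Before the tax: set 368 − 4P = 6P + 298 → P* = 7, Q* = 340.
With the tax collected from producers, supply shifts: Qs = 6(P − 3) + 298.
New equilibrium: consumers pay 8.8, producers receive 5.8, Q = 332.8. (Wedge: Pb − Ps = 3.)
Quantity falls by |ΔQ| = |340 − 332.8| = 7.2.
DWL = ½ · t · |ΔQ| = ½ · 3 · 7.2 = 10.8.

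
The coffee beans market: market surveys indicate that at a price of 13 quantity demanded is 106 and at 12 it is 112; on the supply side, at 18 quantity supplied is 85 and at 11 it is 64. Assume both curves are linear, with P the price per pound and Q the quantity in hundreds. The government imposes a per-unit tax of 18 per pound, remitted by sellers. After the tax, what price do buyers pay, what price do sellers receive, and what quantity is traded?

Buyers pay 23; sellers receive 5; quantity = 46.

Demand slope: (112 − 106)/(12 − 13) = -6, so Qd = 184 − 6P.
Supply slope: (64 − 85)/(11 − 18) = 3, so Qs = 3P + 31.
Before the tax: set 184 − 6P = 3P + 31 → P* = 17, Q* = 82.
With the tax collected from sellers, supply shifts: Qs = 3(P − 18) + 31.
New equilibrium: buyers pay 23, sellers receive 5, Q = 46. (Wedge: Pb − Ps = 18.)
The less price-elastic side of the market bears the larger share of a per-unit tax.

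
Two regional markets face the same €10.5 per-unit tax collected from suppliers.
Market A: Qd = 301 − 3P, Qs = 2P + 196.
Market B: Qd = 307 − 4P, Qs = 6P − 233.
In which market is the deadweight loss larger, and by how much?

Market B, by €66.15.

Market A: pre-tax P* = €21, Q* = 238; post-tax Q = 225.4; deadweight loss = €66.15.
Market B: pre-tax P* = €54, Q* = 91; post-tax Q = 65.8; deadweight loss = €132.3.
Difference: €66.15 vs €132.3 → market B is larger by €66.15.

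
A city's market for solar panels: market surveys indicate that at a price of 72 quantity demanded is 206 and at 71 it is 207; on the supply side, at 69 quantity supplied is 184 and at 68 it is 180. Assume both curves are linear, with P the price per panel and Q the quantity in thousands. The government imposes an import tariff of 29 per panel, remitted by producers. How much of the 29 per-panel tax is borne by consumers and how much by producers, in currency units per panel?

Demand slope: (207 − 206)/(71 − 72) = -1, so Qd = 278 − P.
Supply slope: (180 − 184)/(68 − 69) = 4, so Qs = 4P − 92.
Without the tax, 278 − P = 4P − 92 gives 5P = 370, so P* = 74 and Q* = 204.
With the tax collected from producers, supply shifts: Qs = 4(P − 29) − 92.
Solving gives Q = 180.8 with consumers paying 97.2 and producers receiving 68.2 (the 29 wedge).
Burden on consumers: 23.2; on producers: 5.8. (They sum to 29.)

Consumers bear 23.2 per panel; producers bear 5.8 per panel.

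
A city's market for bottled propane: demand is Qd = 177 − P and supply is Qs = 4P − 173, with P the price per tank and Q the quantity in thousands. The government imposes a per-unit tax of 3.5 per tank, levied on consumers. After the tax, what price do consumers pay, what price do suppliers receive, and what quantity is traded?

Consumers pay 72.8; suppliers receive 69.3; quantity = 104.2.

Without the tax, 177 − P = 4P − 173 gives 5P = 350, so P* = 70 and Q* = 107.
With the tax collected from consumers, demand (in seller-price terms) shifts: Qd = 177 − (P + 3.5).
Solving gives Q = 104.2 with consumers paying 72.8 and suppliers receiving 69.3 (the 3.5 wedge).
The less price-elastic side of the market bears the larger share of a per-unit tax.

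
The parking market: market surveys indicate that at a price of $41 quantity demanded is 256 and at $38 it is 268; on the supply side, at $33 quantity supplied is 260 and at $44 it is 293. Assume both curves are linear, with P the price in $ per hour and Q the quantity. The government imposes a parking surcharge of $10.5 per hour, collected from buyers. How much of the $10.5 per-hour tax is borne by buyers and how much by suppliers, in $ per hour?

Buyers bear $4.5 per hour; suppliers bear $6 per hour.

Demand slope: (268 − 256)/(38 − 41) = -4, so Qd = 420 − 4P.
Supply slope: (293 − 260)/(44 − 33) = 3, so Qs = 3P + 161.
Without the tax, 420 − 4P = 3P + 161 gives 7P = 259, so P* = $37 and Q* = 272.
With the tax collected from buyers, demand (in seller-price terms) shifts: Qd = 420 − 4(P + 10.5).
Solving gives Q = 254 with buyers paying $41.5 and suppliers receiving $31 (the $10.5 wedge).
Burden on buyers: $4.5; on suppliers: $6. (They sum to $10.5.)
The less price-elastic side of the market bears the larger share of a per-unit tax.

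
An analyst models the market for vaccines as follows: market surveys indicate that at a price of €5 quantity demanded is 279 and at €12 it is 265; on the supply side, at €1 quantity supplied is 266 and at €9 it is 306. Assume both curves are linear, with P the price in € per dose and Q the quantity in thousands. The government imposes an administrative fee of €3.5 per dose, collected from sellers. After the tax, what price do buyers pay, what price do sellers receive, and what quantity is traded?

Demand slope: (265 − 279)/(12 − 5) = -2, so Qd = 289 − 2P.
Supply slope: (306 − 266)/(9 − 1) = 5, so Qs = 5P + 261.
Before the tax: set 289 − 2P = 5P + 261 → P* = €4, Q* = 281.
With the tax collected from sellers, supply shifts: Qs = 5(P − 3.5) + 261.
New equilibrium: buyers pay €6.5, sellers receive €3, Q = 276. (Wedge: Pb − Ps = 3.5.)

Buyers pay €6.5; sellers receive €3; quantity = 276.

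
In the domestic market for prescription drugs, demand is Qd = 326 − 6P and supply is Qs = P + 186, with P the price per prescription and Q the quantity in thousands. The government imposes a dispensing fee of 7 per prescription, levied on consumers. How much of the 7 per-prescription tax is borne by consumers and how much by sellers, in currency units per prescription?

Consumers bear 1 per prescription; sellers bear 6 per prescription.

Without the tax, 326 − 6P = P + 186 gives 7P = 140, so P* = 20 and Q* = 206.
With the tax collected from consumers, demand (in seller-price terms) shifts: Qd = 326 − 6(P + 7).
New equilibrium: consumers pay 21, sellers receive 14, Q = 200. (Wedge: Pb − Ps = 7.)
Burden on consumers: 1; on sellers: 6. (They sum to 7.)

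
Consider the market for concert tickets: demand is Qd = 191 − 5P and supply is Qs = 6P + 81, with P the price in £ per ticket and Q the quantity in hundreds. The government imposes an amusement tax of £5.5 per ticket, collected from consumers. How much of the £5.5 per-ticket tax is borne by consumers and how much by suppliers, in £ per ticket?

Consumers bear £3 per ticket; suppliers bear £2.5 per ticket.

Before the tax: set 191 − 5P = 6P + 81 → P* = £10, Q* = 141.
With the tax collected from consumers, demand (in seller-price terms) shifts: Qd = 191 − 5(P + 5.5).
Solving gives Q = 126 with consumers paying £13 and suppliers receiving £7.5 (the £5.5 wedge).
Burden on consumers: £3; on suppliers: £2.5. (They sum to £5.5.)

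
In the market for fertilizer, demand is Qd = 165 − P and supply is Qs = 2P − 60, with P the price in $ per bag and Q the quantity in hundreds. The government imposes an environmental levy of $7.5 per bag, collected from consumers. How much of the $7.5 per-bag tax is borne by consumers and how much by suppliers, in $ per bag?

Before the tax: set 165 − P = 2P − 60 → P* = $75, Q* = 90.
With the tax collected from consumers, demand (in seller-price terms) shifts: Qd = 165 − (P + 7.5).
New equilibrium: consumers pay $80, suppliers receive $72.5, Q = 85. (Wedge: Pb − Ps = 7.5.)
Burden on consumers: $5; on suppliers: $2.5. (They sum to $7.5.)
The less price-elastic side of the market bears the larger share of a per-unit tax.

Consumers bear $5 per bag; suppliers bear $2.5 per bag.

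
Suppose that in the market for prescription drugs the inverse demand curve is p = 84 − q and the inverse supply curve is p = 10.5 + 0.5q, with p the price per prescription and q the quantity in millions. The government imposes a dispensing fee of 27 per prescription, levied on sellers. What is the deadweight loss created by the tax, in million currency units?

Inverting to q(p) form: qd = 84 − p; qs = 2p − 21.
Without the tax, 84 − p = 2p − 21 gives 3p = 105, so p* = 35 and q* = 49.
With the tax collected from sellers, supply shifts: qs = 2(p − 27) − 21.
Solving gives q = 31 with buyers paying 53 and sellers receiving 26 (the 27 wedge).
Quantity falls by |ΔQ| = |49 − 31| = 18.
DWL = ½ · t · |ΔQ| = ½ · 27 · 18 = 243.

Deadweight loss = 243 million.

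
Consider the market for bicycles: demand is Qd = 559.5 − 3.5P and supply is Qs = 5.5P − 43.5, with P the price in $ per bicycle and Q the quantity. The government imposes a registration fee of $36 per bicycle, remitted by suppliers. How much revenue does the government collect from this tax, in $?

Tax revenue = $8928.

Before the tax: set 559.5 − 3.5P = 5.5P − 43.5 → P* = $67, Q* = 325.
With the tax collected from suppliers, supply shifts: Qs = 5.5(P − 36) − 43.5.
Solving gives Q = 248 with buyers paying $89 and suppliers receiving $53 (the $36 wedge).
Revenue = t · Q = 36 · 248 = $8928.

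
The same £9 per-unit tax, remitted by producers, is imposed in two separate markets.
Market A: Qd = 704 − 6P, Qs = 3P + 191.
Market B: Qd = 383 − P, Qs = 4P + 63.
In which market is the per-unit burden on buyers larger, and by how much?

Market B, by £4.2.

Market A: pre-tax P* = £57, Q* = 362; post-tax Q = 344; per-unit burden on buyers = £3.
Market B: pre-tax P* = £64, Q* = 319; post-tax Q = 311.8; per-unit burden on buyers = £7.2.
Difference: £3 vs £7.2 → market B is larger by £4.2.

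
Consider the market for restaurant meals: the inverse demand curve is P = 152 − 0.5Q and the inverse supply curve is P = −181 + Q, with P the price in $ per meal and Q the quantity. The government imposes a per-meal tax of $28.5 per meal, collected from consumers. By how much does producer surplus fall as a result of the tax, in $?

Rewrite in direct form: Qd = 304 − 2P and Qs = P + 181.
Without the tax, 304 − 2P = P + 181 gives 3P = 123, so P* = $41 and Q* = 222.
With the tax collected from consumers, demand (in seller-price terms) shifts: Qd = 304 − 2(P + 28.5).
New equilibrium: consumers pay $50.5, producers receive $22, Q = 203. (Wedge: Pb − Ps = 28.5.)
ΔPS is the trapezoid between Q = 203 and Q = 222 of height $19: ½ · (222 + 203) · 19 = $4037.5.

Producer surplus falls by $4037.5.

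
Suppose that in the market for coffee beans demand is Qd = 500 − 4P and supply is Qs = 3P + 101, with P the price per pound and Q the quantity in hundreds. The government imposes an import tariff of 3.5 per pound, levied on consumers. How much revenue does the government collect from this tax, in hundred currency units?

Before the tax: set 500 − 4P = 3P + 101 → P* = 57, Q* = 272.
With the tax collected from consumers, demand (in seller-price terms) shifts: Qd = 500 − 4(P + 3.5).
New equilibrium: consumers pay 58.5, sellers receive 55, Q = 266. (Wedge: Pb − Ps = 3.5.)
Revenue = t · Q = 3.5 · 266 = 931.

Tax revenue = 931 hundred.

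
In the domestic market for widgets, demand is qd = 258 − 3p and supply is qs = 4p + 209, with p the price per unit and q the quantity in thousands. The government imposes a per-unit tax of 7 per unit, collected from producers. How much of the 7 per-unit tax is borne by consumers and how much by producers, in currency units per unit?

Consumers bear 4 per unit; producers bear 3 per unit.

Before the tax: set 258 − 3p = 4p + 209 → p* = 7, q* = 237.
With the tax collected from producers, supply shifts: qs = 4(p − 7) + 209.
Solving gives q = 225 with consumers paying 11 and producers receiving 4 (the 7 wedge).
Burden on consumers: 4; on producers: 3. (They sum to 7.)
The less price-elastic side of the market bears the larger share of a per-unit tax.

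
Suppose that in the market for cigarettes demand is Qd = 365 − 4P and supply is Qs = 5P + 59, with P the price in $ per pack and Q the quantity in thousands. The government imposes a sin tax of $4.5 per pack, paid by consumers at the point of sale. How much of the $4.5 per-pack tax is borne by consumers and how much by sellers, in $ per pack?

Before the tax: set 365 − 4P = 5P + 59 → P* = $34, Q* = 229.
With the tax collected from consumers, demand (in seller-price terms) shifts: Qd = 365 − 4(P + 4.5).
Solving gives Q = 219 with consumers paying $36.5 and sellers receiving $32 (the $4.5 wedge).
Burden on consumers: $2.5; on sellers: $2. (They sum to $4.5.)
The less price-elastic side of the market bears the larger share of a per-unit tax.

Consumers bear $2.5 per pack; sellers bear $2 per pack.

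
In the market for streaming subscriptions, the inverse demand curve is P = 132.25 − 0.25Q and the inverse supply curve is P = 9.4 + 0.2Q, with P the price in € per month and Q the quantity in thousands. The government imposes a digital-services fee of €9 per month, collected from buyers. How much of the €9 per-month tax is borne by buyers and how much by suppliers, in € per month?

Rewrite in direct form: Qd = 529 − 4P and Qs = 5P − 47.
Without the tax, 529 − 4P = 5P − 47 gives 9P = 576, so P* = €64 and Q* = 273.
With the tax collected from buyers, demand (in seller-price terms) shifts: Qd = 529 − 4(P + 9).
New equilibrium: buyers pay €69, suppliers receive €60, Q = 253. (Wedge: Pb − Ps = 9.)
Burden on buyers: €5; on suppliers: €4. (They sum to €9.)
The less price-elastic side of the market bears the larger share of a per-unit tax.

Buyers bear €5 per month; suppliers bear €4 per month.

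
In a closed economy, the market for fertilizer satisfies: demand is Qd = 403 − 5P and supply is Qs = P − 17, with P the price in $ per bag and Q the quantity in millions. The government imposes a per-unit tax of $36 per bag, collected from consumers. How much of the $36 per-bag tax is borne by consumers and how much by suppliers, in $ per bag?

Without the tax, 403 − 5P = P − 17 gives 6P = 420, so P* = $70 and Q* = 53.
With the tax collected from consumers, demand (in seller-price terms) shifts: Qd = 403 − 5(P + 36).
New equilibrium: consumers pay $76, suppliers receive $40, Q = 23. (Wedge: Pb − Ps = 36.)
Burden on consumers: $6; on suppliers: $30. (They sum to $36.)
The less price-elastic side of the market bears the larger share of a per-unit tax.

Consumers bear $6 per bag; suppliers bear $30 per bag.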